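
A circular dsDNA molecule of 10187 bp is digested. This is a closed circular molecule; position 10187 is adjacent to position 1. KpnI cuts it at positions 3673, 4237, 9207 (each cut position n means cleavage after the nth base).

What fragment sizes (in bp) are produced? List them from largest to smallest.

4970, 4653, 564 bp

Circular molecule, 3 cuts → 3 fragments:
  4237 − 3673 = 564 bp
  9207 − 4237 = 4970 bp
  wrap: 10187 − 9207 + 3673 = 4653 bp
Sorted largest to smallest: 4970, 4653, 564 bp.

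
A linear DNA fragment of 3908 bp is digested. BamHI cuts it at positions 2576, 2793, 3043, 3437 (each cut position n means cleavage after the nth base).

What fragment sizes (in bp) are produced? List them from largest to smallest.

Linear molecule, 4 cuts → 5 fragments:
  2576 − 0 = 2576 bp
  2793 − 2576 = 217 bp
  3043 − 2793 = 250 bp
  3437 − 3043 = 394 bp
  3908 − 3437 = 471 bp
Sorted largest to smallest: 2576, 471, 394, 250, 217 bp.

2576, 471, 394, 250, 217 bp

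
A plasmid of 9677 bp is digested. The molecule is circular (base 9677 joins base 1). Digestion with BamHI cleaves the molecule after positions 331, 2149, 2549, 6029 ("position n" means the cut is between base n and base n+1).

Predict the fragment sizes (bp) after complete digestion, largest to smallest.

3979, 3480, 1818, 400 bp

Circular molecule, 4 cuts → 4 fragments:
  2149 − 331 = 1818 bp
  2549 − 2149 = 400 bp
  6029 − 2549 = 3480 bp
  wrap: 9677 − 6029 + 331 = 3979 bp
Sorted largest to smallest: 3979, 3480, 1818, 400 bp.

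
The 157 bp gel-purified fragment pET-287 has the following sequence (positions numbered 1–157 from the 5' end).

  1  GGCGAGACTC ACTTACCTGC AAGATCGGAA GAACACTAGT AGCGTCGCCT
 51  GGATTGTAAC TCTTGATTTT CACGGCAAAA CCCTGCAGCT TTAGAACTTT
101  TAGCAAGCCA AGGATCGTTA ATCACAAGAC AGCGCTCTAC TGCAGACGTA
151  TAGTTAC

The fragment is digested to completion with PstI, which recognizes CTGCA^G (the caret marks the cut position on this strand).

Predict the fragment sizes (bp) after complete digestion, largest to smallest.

PstI sites (CTGCAG) start at positions 83, 140.
PstI cuts after base 5 of each site (before the last base), so after positions 87, 144.
Linear molecule, 2 cuts → 3 fragments:
  1–87 → 87 bp
  88–144 → 57 bp
  145–157 → 13 bp
Sorted largest to smallest: 87, 57, 13 bp.

87, 57, 13 bp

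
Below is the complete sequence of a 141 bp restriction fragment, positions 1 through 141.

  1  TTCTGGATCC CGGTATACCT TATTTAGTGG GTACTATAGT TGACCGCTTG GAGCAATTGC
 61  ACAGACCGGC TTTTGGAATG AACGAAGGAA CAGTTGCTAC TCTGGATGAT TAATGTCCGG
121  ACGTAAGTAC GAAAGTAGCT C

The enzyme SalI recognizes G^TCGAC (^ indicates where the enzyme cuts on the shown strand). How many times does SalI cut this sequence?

No occurrence of GTCGAC is present in the sequence.
SalI does not cut: 0 sites.

0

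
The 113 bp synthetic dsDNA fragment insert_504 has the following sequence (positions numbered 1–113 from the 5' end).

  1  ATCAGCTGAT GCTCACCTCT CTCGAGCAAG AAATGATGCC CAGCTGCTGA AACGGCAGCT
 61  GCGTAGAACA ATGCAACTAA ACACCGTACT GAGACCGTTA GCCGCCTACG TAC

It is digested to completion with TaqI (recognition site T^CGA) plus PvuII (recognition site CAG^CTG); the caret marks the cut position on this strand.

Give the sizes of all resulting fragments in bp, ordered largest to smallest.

The TaqI site (TCGA) starts at position 22.
TaqI cuts after the first base of each site, so after position 22.
PvuII sites (CAGCTG) start at positions 3, 41, 56.
PvuII cuts after base 3 of each site, so after positions 5, 43, 58.
Combined cut positions: 5, 22, 43, 58.
Linear molecule, 4 cuts → 5 fragments:
  1–5 → 5 bp
  6–22 → 17 bp
  23–43 → 21 bp
  44–58 → 15 bp
  59–113 → 55 bp
Sorted largest to smallest: 55, 21, 17, 15, 5 bp.

55, 21, 17, 15, 5 bp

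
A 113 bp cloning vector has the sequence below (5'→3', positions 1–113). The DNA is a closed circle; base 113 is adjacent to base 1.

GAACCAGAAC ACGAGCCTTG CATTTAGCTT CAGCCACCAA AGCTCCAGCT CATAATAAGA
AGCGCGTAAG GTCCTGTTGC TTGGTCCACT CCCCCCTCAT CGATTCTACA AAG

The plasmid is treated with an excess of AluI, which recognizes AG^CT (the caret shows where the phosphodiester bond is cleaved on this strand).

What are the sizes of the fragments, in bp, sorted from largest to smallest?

92, 15, 6 bp

AluI sites (AGCT) start at positions 26, 41, 47.
AluI cuts after base 2 of each site, so after positions 27, 42, 48.
Circular molecule, 3 cuts → 3 fragments:
  28–42 → 15 bp
  43–48 → 6 bp
  49–113 then 1–27 → 65 + 27 = 92 bp
Sorted largest to smallest: 92, 15, 6 bp.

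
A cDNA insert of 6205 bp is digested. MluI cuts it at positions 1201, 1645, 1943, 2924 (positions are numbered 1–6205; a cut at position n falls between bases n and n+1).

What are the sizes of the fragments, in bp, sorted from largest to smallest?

Linear molecule, 4 cuts → 5 fragments:
  1201 − 0 = 1201 bp
  1645 − 1201 = 444 bp
  1943 − 1645 = 298 bp
  2924 − 1943 = 981 bp
  6205 − 2924 = 3281 bp
Sorted largest to smallest: 3281, 1201, 981, 444, 298 bp.

3281, 1201, 981, 444, 298 bp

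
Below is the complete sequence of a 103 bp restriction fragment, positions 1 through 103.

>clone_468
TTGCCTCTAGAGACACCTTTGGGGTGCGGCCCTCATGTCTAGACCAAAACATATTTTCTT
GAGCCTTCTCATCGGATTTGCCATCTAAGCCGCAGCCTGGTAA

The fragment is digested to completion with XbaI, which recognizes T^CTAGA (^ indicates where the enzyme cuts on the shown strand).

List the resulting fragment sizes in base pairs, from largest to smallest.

XbaI sites (TCTAGA) start at positions 6, 38.
XbaI cuts after the first base of each site, so after positions 6, 38.
Linear molecule, 2 cuts → 3 fragments:
  1–6 → 6 bp
  7–38 → 32 bp
  39–103 → 65 bp
Sorted largest to smallest: 65, 32, 6 bp.

65, 32, 6 bp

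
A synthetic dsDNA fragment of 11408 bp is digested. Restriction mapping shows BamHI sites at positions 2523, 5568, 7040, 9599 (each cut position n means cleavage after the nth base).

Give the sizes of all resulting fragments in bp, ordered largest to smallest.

3045, 2559, 2523, 1809, 1472 bp

Linear molecule, 4 cuts → 5 fragments:
  2523 − 0 = 2523 bp
  5568 − 2523 = 3045 bp
  7040 − 5568 = 1472 bp
  9599 − 7040 = 2559 bp
  11408 − 9599 = 1809 bp
Sorted largest to smallest: 3045, 2559, 2523, 1809, 1472 bp.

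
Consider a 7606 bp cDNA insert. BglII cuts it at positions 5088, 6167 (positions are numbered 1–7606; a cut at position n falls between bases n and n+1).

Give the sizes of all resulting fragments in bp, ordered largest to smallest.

Linear molecule, 2 cuts → 3 fragments:
  5088 − 0 = 5088 bp
  6167 − 5088 = 1079 bp
  7606 − 6167 = 1439 bp
Sorted largest to smallest: 5088, 1439, 1079 bp.

5088, 1439, 1079 bp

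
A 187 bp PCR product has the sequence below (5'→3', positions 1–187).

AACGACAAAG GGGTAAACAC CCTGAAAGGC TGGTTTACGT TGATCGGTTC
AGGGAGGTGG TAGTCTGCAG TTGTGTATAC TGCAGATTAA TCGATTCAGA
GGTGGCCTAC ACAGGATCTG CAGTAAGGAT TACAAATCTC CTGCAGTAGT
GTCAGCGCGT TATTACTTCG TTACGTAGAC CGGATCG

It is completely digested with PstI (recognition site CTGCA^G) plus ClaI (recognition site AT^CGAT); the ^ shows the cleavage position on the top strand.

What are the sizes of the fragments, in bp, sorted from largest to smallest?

69, 42, 31, 23, 15, 7 bp

PstI sites (CTGCAG) start at positions 65, 80, 118, 141.
PstI cuts after base 5 of each site (before the last base), so after positions 69, 84, 122, 145.
The ClaI site (ATCGAT) starts at position 90.
ClaI cuts after base 2 of each site, so after position 91.
Combined cut positions: 69, 84, 91, 122, 145.
Linear molecule, 5 cuts → 6 fragments:
  1–69 → 69 bp
  70–84 → 15 bp
  85–91 → 7 bp
  92–122 → 31 bp
  123–145 → 23 bp
  146–187 → 42 bp
Sorted largest to smallest: 69, 42, 31, 23, 15, 7 bp.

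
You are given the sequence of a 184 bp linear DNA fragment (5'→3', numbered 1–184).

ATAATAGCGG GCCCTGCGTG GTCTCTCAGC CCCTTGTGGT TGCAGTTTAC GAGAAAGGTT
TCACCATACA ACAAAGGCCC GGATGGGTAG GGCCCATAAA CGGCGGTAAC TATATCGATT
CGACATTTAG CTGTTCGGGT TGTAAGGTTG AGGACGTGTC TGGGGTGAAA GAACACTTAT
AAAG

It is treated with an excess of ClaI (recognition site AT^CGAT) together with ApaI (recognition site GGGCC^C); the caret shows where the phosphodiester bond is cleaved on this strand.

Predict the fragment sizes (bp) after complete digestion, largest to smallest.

81, 69, 21, 13 bp

The ClaI site (ATCGAT) starts at position 114.
ClaI cuts after base 2 of each site, so after position 115.
ApaI sites (GGGCCC) start at positions 9, 90.
ApaI cuts after base 5 of each site (before the last base), so after positions 13, 94.
Combined cut positions: 13, 94, 115.
Linear molecule, 3 cuts → 4 fragments:
  1–13 → 13 bp
  14–94 → 81 bp
  95–115 → 21 bp
  116–184 → 69 bp
Sorted largest to smallest: 81, 69, 21, 13 bp.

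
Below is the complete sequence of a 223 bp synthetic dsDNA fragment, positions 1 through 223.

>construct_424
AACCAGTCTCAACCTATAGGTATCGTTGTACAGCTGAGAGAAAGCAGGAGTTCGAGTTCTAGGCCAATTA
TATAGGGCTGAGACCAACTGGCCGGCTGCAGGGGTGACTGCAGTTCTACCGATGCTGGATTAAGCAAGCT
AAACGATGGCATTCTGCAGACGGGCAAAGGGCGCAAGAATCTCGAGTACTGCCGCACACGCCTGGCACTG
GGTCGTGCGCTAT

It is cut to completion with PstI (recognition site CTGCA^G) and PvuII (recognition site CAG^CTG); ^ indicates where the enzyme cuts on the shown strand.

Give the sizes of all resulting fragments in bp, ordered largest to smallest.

PstI sites (CTGCAG) start at positions 96, 108, 154.
PstI cuts after base 5 of each site (before the last base), so after positions 100, 112, 158.
The PvuII site (CAGCTG) starts at position 31.
PvuII cuts after base 3 of each site, so after position 33.
Combined cut positions: 33, 100, 112, 158.
Linear molecule, 4 cuts → 5 fragments:
  1–33 → 33 bp
  34–100 → 67 bp
  101–112 → 12 bp
  113–158 → 46 bp
  159–223 → 65 bp
Sorted largest to smallest: 67, 65, 46, 33, 12 bp.

67, 65, 46, 33, 12 bp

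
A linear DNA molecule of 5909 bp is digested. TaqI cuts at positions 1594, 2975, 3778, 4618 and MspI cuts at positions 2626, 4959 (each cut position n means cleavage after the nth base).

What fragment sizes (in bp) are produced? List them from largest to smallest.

Combined cut positions (sorted): 1594, 2626, 2975, 3778, 4618, 4959.
Linear molecule, 6 cuts → 7 fragments:
  1594 − 0 = 1594 bp
  2626 − 1594 = 1032 bp
  2975 − 2626 = 349 bp
  3778 − 2975 = 803 bp
  4618 − 3778 = 840 bp
  4959 − 4618 = 341 bp
  5909 − 4959 = 950 bp
Sorted largest to smallest: 1594, 1032, 950, 840, 803, 349, 341 bp.

1594, 1032, 950, 840, 803, 349, 341 bp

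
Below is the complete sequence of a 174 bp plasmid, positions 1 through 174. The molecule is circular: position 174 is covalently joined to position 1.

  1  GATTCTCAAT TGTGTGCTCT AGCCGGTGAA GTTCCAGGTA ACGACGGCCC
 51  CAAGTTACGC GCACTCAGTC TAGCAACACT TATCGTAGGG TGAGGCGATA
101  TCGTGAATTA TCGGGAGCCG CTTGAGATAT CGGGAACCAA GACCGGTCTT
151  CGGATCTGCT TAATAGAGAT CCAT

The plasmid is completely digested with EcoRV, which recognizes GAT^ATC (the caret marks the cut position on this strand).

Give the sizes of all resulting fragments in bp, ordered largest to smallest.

145, 29 bp

EcoRV sites (GATATC) start at positions 97, 126.
EcoRV cuts after base 3 of each site, so after positions 99, 128.
Circular molecule, 2 cuts → 2 fragments:
  100–128 → 29 bp
  129–174 then 1–99 → 46 + 99 = 145 bp
Sorted largest to smallest: 145, 29 bp.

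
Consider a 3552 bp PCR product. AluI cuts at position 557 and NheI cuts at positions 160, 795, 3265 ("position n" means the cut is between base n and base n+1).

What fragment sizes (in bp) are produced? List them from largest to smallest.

Combined cut positions (sorted): 160, 557, 795, 3265.
Linear molecule, 4 cuts → 5 fragments:
  160 − 0 = 160 bp
  557 − 160 = 397 bp
  795 − 557 = 238 bp
  3265 − 795 = 2470 bp
  3552 − 3265 = 287 bp
Sorted largest to smallest: 2470, 397, 287, 238, 160 bp.

2470, 397, 287, 238, 160 bp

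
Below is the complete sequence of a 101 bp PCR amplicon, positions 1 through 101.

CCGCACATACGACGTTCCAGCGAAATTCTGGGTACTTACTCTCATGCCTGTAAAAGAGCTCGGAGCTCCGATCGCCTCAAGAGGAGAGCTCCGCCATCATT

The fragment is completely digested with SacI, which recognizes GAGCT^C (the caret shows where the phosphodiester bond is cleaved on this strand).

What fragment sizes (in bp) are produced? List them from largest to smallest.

60, 23, 11, 7 bp

SacI sites (GAGCTC) start at positions 56, 63, 86.
SacI cuts after base 5 of each site (before the last base), so after positions 60, 67, 90.
Linear molecule, 3 cuts → 4 fragments:
  1–60 → 60 bp
  61–67 → 7 bp
  68–90 → 23 bp
  91–101 → 11 bp
Sorted largest to smallest: 60, 23, 11, 7 bp.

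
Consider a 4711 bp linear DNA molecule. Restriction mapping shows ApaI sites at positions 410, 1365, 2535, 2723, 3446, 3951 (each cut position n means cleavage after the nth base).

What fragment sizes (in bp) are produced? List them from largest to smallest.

Linear molecule, 6 cuts → 7 fragments:
  410 − 0 = 410 bp
  1365 − 410 = 955 bp
  2535 − 1365 = 1170 bp
  2723 − 2535 = 188 bp
  3446 − 2723 = 723 bp
  3951 − 3446 = 505 bp
  4711 − 3951 = 760 bp
Sorted largest to smallest: 1170, 955, 760, 723, 505, 410, 188 bp.

1170, 955, 760, 723, 505, 410, 188 bp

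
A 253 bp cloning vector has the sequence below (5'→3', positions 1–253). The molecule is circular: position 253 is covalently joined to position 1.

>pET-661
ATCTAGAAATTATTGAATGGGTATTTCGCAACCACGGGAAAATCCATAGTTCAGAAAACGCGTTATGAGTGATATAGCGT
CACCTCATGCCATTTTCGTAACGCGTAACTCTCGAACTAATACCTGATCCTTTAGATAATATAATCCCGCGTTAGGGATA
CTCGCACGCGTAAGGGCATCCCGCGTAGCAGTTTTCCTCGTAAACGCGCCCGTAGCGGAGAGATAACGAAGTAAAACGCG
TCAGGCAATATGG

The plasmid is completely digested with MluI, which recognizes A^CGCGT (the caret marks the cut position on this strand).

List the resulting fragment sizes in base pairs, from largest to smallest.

75, 70, 65, 43 bp

MluI sites (ACGCGT) start at positions 58, 101, 166, 236.
MluI cuts after the first base of each site, so after positions 58, 101, 166, 236.
Circular molecule, 4 cuts → 4 fragments:
  59–101 → 43 bp
  102–166 → 65 bp
  167–236 → 70 bp
  237–253 then 1–58 → 17 + 58 = 75 bp
Sorted largest to smallest: 75, 70, 65, 43 bp.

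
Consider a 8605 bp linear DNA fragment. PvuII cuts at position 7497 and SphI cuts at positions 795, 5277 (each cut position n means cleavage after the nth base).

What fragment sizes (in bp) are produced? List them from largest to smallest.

Combined cut positions (sorted): 795, 5277, 7497.
Linear molecule, 3 cuts → 4 fragments:
  795 − 0 = 795 bp
  5277 − 795 = 4482 bp
  7497 − 5277 = 2220 bp
  8605 − 7497 = 1108 bp
Sorted largest to smallest: 4482, 2220, 1108, 795 bp.

4482, 2220, 1108, 795 bp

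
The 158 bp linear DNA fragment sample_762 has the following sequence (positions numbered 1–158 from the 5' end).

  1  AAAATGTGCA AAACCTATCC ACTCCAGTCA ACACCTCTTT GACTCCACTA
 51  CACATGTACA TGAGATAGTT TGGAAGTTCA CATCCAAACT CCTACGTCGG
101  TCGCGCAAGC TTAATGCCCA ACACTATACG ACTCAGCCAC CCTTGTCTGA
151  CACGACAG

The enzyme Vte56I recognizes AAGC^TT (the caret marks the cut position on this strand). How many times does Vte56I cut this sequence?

1

AAGCTT occurs starting at position 107.
Vte56I cuts at 1 site.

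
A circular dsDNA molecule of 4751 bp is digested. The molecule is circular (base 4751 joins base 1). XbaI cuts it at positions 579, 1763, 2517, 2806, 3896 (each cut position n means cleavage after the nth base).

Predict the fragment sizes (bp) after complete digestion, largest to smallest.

Circular molecule, 5 cuts → 5 fragments:
  1763 − 579 = 1184 bp
  2517 − 1763 = 754 bp
  2806 − 2517 = 289 bp
  3896 − 2806 = 1090 bp
  wrap: 4751 − 3896 + 579 = 1434 bp
Sorted largest to smallest: 1434, 1184, 1090, 754, 289 bp.

1434, 1184, 1090, 754, 289 bp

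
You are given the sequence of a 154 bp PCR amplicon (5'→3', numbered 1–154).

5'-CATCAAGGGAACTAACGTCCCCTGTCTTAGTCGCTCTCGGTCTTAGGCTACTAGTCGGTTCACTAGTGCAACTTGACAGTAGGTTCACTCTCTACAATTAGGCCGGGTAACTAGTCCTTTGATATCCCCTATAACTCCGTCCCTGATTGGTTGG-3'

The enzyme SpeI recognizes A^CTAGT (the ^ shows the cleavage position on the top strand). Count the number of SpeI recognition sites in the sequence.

3

ACTAGT occurs starting at positions 50, 62, 110.
SpeI cuts at 3 sites.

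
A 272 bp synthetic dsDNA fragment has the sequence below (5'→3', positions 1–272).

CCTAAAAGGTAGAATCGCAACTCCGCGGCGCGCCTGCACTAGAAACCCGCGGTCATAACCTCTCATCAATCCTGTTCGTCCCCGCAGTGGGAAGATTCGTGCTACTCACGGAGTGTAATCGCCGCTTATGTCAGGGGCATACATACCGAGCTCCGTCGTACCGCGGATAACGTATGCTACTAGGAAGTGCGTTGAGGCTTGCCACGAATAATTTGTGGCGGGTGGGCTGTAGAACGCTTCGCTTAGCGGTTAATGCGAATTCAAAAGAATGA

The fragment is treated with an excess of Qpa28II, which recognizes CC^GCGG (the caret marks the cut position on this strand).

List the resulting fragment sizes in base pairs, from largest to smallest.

Qpa28II sites (CCGCGG) start at positions 23, 47, 161.
Qpa28II cuts after base 2 of each site, so after positions 24, 48, 162.
Linear molecule, 3 cuts → 4 fragments:
  1–24 → 24 bp
  25–48 → 24 bp
  49–162 → 114 bp
  163–272 → 110 bp
Sorted largest to smallest: 114, 110, 24, 24 bp.

114, 110, 24, 24 bp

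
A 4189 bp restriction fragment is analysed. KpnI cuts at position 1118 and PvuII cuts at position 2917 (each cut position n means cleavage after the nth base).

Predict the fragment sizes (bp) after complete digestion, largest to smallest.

Combined cut positions (sorted): 1118, 2917.
Linear molecule, 2 cuts → 3 fragments:
  1118 − 0 = 1118 bp
  2917 − 1118 = 1799 bp
  4189 − 2917 = 1272 bp
Sorted largest to smallest: 1799, 1272, 1118 bp.

1799, 1272, 1118 bp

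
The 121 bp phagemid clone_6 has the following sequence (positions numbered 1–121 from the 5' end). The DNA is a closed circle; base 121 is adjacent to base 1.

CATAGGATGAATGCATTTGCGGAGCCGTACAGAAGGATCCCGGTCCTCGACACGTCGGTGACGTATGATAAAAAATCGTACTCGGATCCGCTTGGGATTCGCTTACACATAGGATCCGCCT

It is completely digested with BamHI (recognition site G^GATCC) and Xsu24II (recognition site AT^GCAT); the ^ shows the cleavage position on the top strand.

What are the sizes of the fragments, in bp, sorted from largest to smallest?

BamHI sites (GGATCC) start at positions 35, 84, 112.
BamHI cuts after the first base of each site, so after positions 35, 84, 112.
The Xsu24II site (ATGCAT) starts at position 11.
Xsu24II cuts after base 2 of each site, so after position 12.
Combined cut positions: 12, 35, 84, 112.
Circular molecule, 4 cuts → 4 fragments:
  13–35 → 23 bp
  36–84 → 49 bp
  85–112 → 28 bp
  113–121 then 1–12 → 9 + 12 = 21 bp
Sorted largest to smallest: 49, 28, 23, 21 bp.

49, 28, 23, 21 bp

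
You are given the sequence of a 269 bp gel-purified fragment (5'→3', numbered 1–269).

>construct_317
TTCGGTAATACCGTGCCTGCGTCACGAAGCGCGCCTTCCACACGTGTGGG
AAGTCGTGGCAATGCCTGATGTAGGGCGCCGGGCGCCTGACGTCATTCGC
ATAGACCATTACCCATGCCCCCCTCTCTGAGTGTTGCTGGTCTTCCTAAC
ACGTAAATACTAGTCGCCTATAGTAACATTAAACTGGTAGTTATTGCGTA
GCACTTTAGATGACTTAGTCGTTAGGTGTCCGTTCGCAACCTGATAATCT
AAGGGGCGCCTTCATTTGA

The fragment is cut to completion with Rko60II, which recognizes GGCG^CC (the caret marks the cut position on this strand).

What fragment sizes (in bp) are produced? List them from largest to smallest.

173, 78, 11, 7 bp

Rko60II sites (GGCGCC) start at positions 75, 82, 255.
Rko60II cuts after base 4 of each site, so after positions 78, 85, 258.
Linear molecule, 3 cuts → 4 fragments:
  1–78 → 78 bp
  79–85 → 7 bp
  86–258 → 173 bp
  259–269 → 11 bp
Sorted largest to smallest: 173, 78, 11, 7 bp.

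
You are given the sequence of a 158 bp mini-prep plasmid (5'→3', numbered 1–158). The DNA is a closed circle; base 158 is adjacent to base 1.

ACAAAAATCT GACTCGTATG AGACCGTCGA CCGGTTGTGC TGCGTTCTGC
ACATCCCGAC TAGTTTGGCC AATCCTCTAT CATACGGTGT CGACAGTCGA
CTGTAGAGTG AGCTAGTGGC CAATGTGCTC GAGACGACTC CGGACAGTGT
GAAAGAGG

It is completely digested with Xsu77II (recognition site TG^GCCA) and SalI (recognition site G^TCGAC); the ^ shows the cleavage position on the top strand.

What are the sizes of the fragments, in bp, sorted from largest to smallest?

66, 41, 22, 22, 7 bp

Xsu77II sites (TGGCCA) start at positions 66, 117.
Xsu77II cuts after base 2 of each site, so after positions 67, 118.
SalI sites (GTCGAC) start at positions 26, 89, 96.
SalI cuts after the first base of each site, so after positions 26, 89, 96.
Combined cut positions: 26, 67, 89, 96, 118.
Circular molecule, 5 cuts → 5 fragments:
  27–67 → 41 bp
  68–89 → 22 bp
  90–96 → 7 bp
  97–118 → 22 bp
  119–158 then 1–26 → 40 + 26 = 66 bp
Sorted largest to smallest: 66, 41, 22, 22, 7 bp.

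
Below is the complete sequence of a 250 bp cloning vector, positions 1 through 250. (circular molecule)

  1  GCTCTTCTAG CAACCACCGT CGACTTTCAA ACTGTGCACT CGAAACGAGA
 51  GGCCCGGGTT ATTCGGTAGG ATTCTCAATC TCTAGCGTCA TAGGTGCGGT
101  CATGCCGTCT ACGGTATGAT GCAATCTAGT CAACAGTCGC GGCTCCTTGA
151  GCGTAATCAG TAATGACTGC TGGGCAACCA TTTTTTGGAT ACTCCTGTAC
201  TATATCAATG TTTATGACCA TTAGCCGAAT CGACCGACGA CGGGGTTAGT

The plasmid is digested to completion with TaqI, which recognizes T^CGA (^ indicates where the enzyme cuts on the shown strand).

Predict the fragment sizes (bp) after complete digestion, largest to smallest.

190, 40, 20 bp

TaqI sites (TCGA) start at positions 20, 40, 230.
TaqI cuts after the first base of each site, so after positions 20, 40, 230.
Circular molecule, 3 cuts → 3 fragments:
  21–40 → 20 bp
  41–230 → 190 bp
  231–250 then 1–20 → 20 + 20 = 40 bp
Sorted largest to smallest: 190, 40, 20 bp.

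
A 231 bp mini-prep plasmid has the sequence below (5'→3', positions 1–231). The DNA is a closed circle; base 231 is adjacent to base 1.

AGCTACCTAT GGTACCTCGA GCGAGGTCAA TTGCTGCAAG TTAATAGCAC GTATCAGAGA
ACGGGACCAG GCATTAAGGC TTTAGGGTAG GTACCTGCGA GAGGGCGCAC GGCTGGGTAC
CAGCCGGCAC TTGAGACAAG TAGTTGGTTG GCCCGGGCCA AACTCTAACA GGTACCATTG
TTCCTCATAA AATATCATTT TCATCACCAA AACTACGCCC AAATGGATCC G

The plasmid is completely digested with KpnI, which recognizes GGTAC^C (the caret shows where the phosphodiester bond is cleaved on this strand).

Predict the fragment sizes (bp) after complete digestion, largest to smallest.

KpnI sites (GGTACC) start at positions 11, 90, 116, 171.
KpnI cuts after base 5 of each site (before the last base), so after positions 15, 94, 120, 175.
Circular molecule, 4 cuts → 4 fragments:
  16–94 → 79 bp
  95–120 → 26 bp
  121–175 → 55 bp
  176–231 then 1–15 → 56 + 15 = 71 bp
Sorted largest to smallest: 79, 71, 55, 26 bp.

79, 71, 55, 26 bp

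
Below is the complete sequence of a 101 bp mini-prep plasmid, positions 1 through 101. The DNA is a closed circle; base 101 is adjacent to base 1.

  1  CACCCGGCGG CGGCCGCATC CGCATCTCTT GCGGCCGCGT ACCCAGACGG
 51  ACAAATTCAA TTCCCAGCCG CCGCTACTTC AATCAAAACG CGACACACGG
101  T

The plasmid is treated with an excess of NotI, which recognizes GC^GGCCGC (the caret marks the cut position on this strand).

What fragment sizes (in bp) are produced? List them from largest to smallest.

80, 21 bp

NotI sites (GCGGCCGC) start at positions 10, 31.
NotI cuts after base 2 of each site, so after positions 11, 32.
Circular molecule, 2 cuts → 2 fragments:
  12–32 → 21 bp
  33–101 then 1–11 → 69 + 11 = 80 bp
Sorted largest to smallest: 80, 21 bp.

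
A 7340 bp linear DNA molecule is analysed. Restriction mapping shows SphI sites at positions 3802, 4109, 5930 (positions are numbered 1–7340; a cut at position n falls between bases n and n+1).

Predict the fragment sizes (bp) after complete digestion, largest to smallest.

Linear molecule, 3 cuts → 4 fragments:
  3802 − 0 = 3802 bp
  4109 − 3802 = 307 bp
  5930 − 4109 = 1821 bp
  7340 − 5930 = 1410 bp
Sorted largest to smallest: 3802, 1821, 1410, 307 bp.

3802, 1821, 1410, 307 bp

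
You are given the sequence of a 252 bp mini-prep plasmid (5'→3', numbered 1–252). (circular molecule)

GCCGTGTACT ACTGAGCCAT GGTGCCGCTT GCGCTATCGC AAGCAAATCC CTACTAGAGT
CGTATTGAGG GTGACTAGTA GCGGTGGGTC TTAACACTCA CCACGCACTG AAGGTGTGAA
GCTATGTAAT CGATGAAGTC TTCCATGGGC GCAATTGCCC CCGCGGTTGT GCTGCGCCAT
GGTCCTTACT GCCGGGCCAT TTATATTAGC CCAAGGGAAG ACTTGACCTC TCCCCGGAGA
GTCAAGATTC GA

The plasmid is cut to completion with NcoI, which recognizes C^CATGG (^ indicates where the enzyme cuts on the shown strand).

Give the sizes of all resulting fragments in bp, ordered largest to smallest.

NcoI sites (CCATGG) start at positions 17, 143, 177.
NcoI cuts after the first base of each site, so after positions 17, 143, 177.
Circular molecule, 3 cuts → 3 fragments:
  18–143 → 126 bp
  144–177 → 34 bp
  178–252 then 1–17 → 75 + 17 = 92 bp
Sorted largest to smallest: 126, 92, 34 bp.

126, 92, 34 bp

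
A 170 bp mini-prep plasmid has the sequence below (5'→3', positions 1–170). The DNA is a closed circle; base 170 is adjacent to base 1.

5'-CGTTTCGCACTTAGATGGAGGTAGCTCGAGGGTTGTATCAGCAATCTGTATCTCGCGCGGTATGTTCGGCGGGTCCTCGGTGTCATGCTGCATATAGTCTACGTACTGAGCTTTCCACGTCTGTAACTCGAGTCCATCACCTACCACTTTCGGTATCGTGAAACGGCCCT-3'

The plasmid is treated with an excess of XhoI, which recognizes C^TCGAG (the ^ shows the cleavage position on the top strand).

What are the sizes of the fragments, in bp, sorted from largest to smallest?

102, 68 bp

XhoI sites (CTCGAG) start at positions 25, 127.
XhoI cuts after the first base of each site, so after positions 25, 127.
Circular molecule, 2 cuts → 2 fragments:
  26–127 → 102 bp
  128–170 then 1–25 → 43 + 25 = 68 bp
Sorted largest to smallest: 102, 68 bp.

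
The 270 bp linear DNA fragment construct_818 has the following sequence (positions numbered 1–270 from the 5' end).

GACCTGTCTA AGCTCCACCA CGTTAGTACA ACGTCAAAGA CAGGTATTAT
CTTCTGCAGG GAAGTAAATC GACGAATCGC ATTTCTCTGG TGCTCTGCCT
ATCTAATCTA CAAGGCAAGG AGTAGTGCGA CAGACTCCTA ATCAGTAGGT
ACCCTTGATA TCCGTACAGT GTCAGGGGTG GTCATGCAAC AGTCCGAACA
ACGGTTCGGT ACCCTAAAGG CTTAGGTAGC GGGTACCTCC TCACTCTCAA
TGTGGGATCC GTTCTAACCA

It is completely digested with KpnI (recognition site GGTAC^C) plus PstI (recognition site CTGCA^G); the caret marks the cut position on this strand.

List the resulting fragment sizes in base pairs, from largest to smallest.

94, 60, 58, 34, 24 bp

KpnI sites (GGTACC) start at positions 148, 208, 232.
KpnI cuts after base 5 of each site (before the last base), so after positions 152, 212, 236.
The PstI site (CTGCAG) starts at position 54.
PstI cuts after base 5 of each site (before the last base), so after position 58.
Combined cut positions: 58, 152, 212, 236.
Linear molecule, 4 cuts → 5 fragments:
  1–58 → 58 bp
  59–152 → 94 bp
  153–212 → 60 bp
  213–236 → 24 bp
  237–270 → 34 bp
Sorted largest to smallest: 94, 60, 58, 34, 24 bp.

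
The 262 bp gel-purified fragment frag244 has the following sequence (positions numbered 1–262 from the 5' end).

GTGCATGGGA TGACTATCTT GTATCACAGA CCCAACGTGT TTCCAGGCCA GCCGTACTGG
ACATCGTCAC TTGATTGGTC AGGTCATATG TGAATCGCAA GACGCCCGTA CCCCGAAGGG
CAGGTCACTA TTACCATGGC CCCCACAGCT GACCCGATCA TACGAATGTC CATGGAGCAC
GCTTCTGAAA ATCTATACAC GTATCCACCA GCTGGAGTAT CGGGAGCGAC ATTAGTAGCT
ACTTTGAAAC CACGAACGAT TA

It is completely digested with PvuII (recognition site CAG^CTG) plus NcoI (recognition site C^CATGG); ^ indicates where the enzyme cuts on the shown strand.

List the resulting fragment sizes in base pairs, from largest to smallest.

PvuII sites (CAGCTG) start at positions 146, 209.
PvuII cuts after base 3 of each site, so after positions 148, 211.
NcoI sites (CCATGG) start at positions 134, 170.
NcoI cuts after the first base of each site, so after positions 134, 170.
Combined cut positions: 134, 148, 170, 211.
Linear molecule, 4 cuts → 5 fragments:
  1–134 → 134 bp
  135–148 → 14 bp
  149–170 → 22 bp
  171–211 → 41 bp
  212–262 → 51 bp
Sorted largest to smallest: 134, 51, 41, 22, 14 bp.

134, 51, 41, 22, 14 bp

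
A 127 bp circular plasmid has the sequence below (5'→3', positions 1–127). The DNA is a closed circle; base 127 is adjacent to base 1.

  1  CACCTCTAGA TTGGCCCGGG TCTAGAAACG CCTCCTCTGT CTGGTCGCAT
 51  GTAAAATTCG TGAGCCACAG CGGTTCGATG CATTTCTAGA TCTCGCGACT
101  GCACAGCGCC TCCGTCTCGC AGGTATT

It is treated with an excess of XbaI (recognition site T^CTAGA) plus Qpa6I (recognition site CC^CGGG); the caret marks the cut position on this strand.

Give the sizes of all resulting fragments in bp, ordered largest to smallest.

XbaI sites (TCTAGA) start at positions 5, 21, 85.
XbaI cuts after the first base of each site, so after positions 5, 21, 85.
The Qpa6I site (CCCGGG) starts at position 15.
Qpa6I cuts after base 2 of each site, so after position 16.
Combined cut positions: 5, 16, 21, 85.
Circular molecule, 4 cuts → 4 fragments:
  6–16 → 11 bp
  17–21 → 5 bp
  22–85 → 64 bp
  86–127 then 1–5 → 42 + 5 = 47 bp
Sorted largest to smallest: 64, 47, 11, 5 bp.

64, 47, 11, 5 bp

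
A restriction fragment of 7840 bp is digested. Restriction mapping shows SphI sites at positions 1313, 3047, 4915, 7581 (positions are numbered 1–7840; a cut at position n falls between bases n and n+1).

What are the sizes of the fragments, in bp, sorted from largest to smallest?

Linear molecule, 4 cuts → 5 fragments:
  1313 − 0 = 1313 bp
  3047 − 1313 = 1734 bp
  4915 − 3047 = 1868 bp
  7581 − 4915 = 2666 bp
  7840 − 7581 = 259 bp
Sorted largest to smallest: 2666, 1868, 1734, 1313, 259 bp.

2666, 1868, 1734, 1313, 259 bp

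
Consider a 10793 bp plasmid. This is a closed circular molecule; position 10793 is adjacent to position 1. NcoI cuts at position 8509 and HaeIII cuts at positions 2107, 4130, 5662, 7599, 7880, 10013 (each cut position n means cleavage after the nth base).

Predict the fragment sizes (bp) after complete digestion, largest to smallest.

2887, 2023, 1937, 1532, 1504, 629, 281 bp

Combined cut positions (sorted): 2107, 4130, 5662, 7599, 7880, 8509, 10013.
Circular molecule, 7 cuts → 7 fragments:
  4130 − 2107 = 2023 bp
  5662 − 4130 = 1532 bp
  7599 − 5662 = 1937 bp
  7880 − 7599 = 281 bp
  8509 − 7880 = 629 bp
  10013 − 8509 = 1504 bp
  wrap: 10793 − 10013 + 2107 = 2887 bp
Sorted largest to smallest: 2887, 2023, 1937, 1532, 1504, 629, 281 bp.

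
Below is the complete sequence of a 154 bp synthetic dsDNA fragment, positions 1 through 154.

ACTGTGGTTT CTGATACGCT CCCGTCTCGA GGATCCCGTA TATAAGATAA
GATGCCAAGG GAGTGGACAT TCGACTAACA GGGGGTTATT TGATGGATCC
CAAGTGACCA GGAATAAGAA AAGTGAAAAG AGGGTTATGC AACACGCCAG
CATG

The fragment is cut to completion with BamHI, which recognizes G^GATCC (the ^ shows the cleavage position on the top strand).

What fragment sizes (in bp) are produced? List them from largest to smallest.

BamHI sites (GGATCC) start at positions 31, 95.
BamHI cuts after the first base of each site, so after positions 31, 95.
Linear molecule, 2 cuts → 3 fragments:
  1–31 → 31 bp
  32–95 → 64 bp
  96–154 → 59 bp
Sorted largest to smallest: 64, 59, 31 bp.

64, 59, 31 bp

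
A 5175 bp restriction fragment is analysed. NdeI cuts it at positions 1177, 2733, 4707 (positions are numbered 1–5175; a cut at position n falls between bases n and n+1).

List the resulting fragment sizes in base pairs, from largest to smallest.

1974, 1556, 1177, 468 bp

Linear molecule, 3 cuts → 4 fragments:
  1177 − 0 = 1177 bp
  2733 − 1177 = 1556 bp
  4707 − 2733 = 1974 bp
  5175 − 4707 = 468 bp
Sorted largest to smallest: 1974, 1556, 1177, 468 bp.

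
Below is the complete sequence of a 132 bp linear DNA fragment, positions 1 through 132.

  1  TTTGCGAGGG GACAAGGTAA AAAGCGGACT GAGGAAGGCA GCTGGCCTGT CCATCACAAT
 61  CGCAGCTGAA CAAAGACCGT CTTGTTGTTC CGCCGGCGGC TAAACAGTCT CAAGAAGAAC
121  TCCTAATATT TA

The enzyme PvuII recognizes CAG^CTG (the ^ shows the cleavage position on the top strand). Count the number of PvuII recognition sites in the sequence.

2

CAGCTG occurs starting at positions 39, 63.
PvuII cuts at 2 sites.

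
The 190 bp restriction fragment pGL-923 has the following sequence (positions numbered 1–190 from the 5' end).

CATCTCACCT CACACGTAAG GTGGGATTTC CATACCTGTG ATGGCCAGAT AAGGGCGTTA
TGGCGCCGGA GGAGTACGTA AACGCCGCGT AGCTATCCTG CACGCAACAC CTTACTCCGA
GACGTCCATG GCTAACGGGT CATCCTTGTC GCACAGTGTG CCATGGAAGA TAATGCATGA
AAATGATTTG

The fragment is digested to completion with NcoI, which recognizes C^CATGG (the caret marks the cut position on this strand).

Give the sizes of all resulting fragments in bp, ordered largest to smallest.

NcoI sites (CCATGG) start at positions 126, 161.
NcoI cuts after the first base of each site, so after positions 126, 161.
Linear molecule, 2 cuts → 3 fragments:
  1–126 → 126 bp
  127–161 → 35 bp
  162–190 → 29 bp
Sorted largest to smallest: 126, 35, 29 bp.

126, 35, 29 bp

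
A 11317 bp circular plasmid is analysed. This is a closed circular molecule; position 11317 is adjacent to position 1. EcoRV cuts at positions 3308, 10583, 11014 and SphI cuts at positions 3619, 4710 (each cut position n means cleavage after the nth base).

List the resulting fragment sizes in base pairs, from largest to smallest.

Combined cut positions (sorted): 3308, 3619, 4710, 10583, 11014.
Circular molecule, 5 cuts → 5 fragments:
  3619 − 3308 = 311 bp
  4710 − 3619 = 1091 bp
  10583 − 4710 = 5873 bp
  11014 − 10583 = 431 bp
  wrap: 11317 − 11014 + 3308 = 3611 bp
Sorted largest to smallest: 5873, 3611, 1091, 431, 311 bp.

5873, 3611, 1091, 431, 311 bp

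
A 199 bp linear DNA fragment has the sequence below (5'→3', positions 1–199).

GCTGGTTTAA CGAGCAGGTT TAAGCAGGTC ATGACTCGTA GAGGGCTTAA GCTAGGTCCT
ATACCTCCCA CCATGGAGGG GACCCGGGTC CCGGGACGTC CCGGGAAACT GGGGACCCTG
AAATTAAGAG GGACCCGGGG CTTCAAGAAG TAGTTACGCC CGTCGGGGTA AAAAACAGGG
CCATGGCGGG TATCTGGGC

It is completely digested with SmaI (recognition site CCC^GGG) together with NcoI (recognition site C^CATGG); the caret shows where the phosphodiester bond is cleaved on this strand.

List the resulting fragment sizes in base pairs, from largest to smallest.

SmaI sites (CCCGGG) start at positions 83, 90, 100, 134.
SmaI cuts after base 3 of each site, so after positions 85, 92, 102, 136.
NcoI sites (CCATGG) start at positions 71, 181.
NcoI cuts after the first base of each site, so after positions 71, 181.
Combined cut positions: 71, 85, 92, 102, 136, 181.
Linear molecule, 6 cuts → 7 fragments:
  1–71 → 71 bp
  72–85 → 14 bp
  86–92 → 7 bp
  93–102 → 10 bp
  103–136 → 34 bp
  137–181 → 45 bp
  182–199 → 18 bp
Sorted largest to smallest: 71, 45, 34, 18, 14, 10, 7 bp.

71, 45, 34, 18, 14, 10, 7 bp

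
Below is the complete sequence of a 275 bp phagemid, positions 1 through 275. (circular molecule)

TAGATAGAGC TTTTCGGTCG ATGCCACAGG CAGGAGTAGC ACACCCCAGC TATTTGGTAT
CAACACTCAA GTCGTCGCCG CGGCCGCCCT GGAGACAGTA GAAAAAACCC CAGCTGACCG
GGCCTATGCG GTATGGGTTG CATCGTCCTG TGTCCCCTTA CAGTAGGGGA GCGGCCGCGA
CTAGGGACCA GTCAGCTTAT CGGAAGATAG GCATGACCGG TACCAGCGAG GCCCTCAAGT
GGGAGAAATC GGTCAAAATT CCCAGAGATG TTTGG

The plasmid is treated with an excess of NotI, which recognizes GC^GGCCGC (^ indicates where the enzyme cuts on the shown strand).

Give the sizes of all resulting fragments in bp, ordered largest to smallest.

NotI sites (GCGGCCGC) start at positions 80, 171.
NotI cuts after base 2 of each site, so after positions 81, 172.
Circular molecule, 2 cuts → 2 fragments:
  82–172 → 91 bp
  173–275 then 1–81 → 103 + 81 = 184 bp
Sorted largest to smallest: 184, 91 bp.

184, 91 bp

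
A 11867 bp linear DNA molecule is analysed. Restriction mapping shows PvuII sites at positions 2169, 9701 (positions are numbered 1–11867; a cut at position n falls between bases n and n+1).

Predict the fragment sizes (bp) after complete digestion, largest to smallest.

Linear molecule, 2 cuts → 3 fragments:
  2169 − 0 = 2169 bp
  9701 − 2169 = 7532 bp
  11867 − 9701 = 2166 bp
Sorted largest to smallest: 7532, 2169, 2166 bp.

7532, 2169, 2166 bp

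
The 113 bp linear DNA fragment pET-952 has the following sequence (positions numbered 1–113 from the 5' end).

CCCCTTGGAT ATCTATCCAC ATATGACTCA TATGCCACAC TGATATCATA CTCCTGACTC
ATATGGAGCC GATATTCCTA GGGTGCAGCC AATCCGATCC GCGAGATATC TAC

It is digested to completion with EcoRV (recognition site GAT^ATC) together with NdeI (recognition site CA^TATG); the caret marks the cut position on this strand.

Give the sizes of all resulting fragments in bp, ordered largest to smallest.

EcoRV sites (GATATC) start at positions 8, 42, 105.
EcoRV cuts after base 3 of each site, so after positions 10, 44, 107.
NdeI sites (CATATG) start at positions 20, 29, 60.
NdeI cuts after base 2 of each site, so after positions 21, 30, 61.
Combined cut positions: 10, 21, 30, 44, 61, 107.
Linear molecule, 6 cuts → 7 fragments:
  1–10 → 10 bp
  11–21 → 11 bp
  22–30 → 9 bp
  31–44 → 14 bp
  45–61 → 17 bp
  62–107 → 46 bp
  108–113 → 6 bp
Sorted largest to smallest: 46, 17, 14, 11, 10, 9, 6 bp.

46, 17, 14, 11, 10, 9, 6 bp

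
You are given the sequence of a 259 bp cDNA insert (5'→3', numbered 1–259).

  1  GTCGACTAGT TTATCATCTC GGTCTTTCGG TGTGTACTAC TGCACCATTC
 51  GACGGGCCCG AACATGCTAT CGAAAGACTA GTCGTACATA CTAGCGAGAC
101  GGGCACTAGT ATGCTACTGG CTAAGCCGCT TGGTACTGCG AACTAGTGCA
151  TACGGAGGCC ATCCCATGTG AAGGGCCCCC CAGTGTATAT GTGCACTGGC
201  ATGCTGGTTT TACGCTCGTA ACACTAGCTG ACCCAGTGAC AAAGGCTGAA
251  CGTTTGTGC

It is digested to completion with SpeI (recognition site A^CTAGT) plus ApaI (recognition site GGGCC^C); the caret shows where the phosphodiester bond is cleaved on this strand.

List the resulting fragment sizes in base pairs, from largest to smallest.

SpeI sites (ACTAGT) start at positions 5, 77, 105, 142.
SpeI cuts after the first base of each site, so after positions 5, 77, 105, 142.
ApaI sites (GGGCCC) start at positions 54, 173.
ApaI cuts after base 5 of each site (before the last base), so after positions 58, 177.
Combined cut positions: 5, 58, 77, 105, 142, 177.
Linear molecule, 6 cuts → 7 fragments:
  1–5 → 5 bp
  6–58 → 53 bp
  59–77 → 19 bp
  78–105 → 28 bp
  106–142 → 37 bp
  143–177 → 35 bp
  178–259 → 82 bp
Sorted largest to smallest: 82, 53, 37, 35, 28, 19, 5 bp.

82, 53, 37, 35, 28, 19, 5 bp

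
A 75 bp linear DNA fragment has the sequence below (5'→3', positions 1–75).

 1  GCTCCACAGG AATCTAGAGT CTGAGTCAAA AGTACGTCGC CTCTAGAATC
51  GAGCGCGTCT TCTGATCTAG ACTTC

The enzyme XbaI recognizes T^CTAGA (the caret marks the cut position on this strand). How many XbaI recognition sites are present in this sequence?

3

TCTAGA occurs starting at positions 13, 42, 66.
XbaI cuts at 3 sites.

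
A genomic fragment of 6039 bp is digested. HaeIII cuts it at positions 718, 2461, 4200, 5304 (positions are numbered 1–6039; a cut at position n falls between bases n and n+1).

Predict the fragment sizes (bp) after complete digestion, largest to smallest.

Linear molecule, 4 cuts → 5 fragments:
  718 − 0 = 718 bp
  2461 − 718 = 1743 bp
  4200 − 2461 = 1739 bp
  5304 − 4200 = 1104 bp
  6039 − 5304 = 735 bp
Sorted largest to smallest: 1743, 1739, 1104, 735, 718 bp.

1743, 1739, 1104, 735, 718 bp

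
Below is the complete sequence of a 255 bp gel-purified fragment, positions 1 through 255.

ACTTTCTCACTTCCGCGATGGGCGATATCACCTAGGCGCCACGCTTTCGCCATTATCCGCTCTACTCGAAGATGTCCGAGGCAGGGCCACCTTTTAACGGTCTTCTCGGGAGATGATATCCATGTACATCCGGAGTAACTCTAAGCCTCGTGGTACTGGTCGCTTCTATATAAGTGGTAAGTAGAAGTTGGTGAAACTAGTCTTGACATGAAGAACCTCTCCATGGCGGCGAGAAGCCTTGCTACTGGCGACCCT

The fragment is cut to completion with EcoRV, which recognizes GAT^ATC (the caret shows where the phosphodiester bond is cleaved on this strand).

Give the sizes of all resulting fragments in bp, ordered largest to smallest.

EcoRV sites (GATATC) start at positions 24, 115.
EcoRV cuts after base 3 of each site, so after positions 26, 117.
Linear molecule, 2 cuts → 3 fragments:
  1–26 → 26 bp
  27–117 → 91 bp
  118–255 → 138 bp
Sorted largest to smallest: 138, 91, 26 bp.

138, 91, 26 bp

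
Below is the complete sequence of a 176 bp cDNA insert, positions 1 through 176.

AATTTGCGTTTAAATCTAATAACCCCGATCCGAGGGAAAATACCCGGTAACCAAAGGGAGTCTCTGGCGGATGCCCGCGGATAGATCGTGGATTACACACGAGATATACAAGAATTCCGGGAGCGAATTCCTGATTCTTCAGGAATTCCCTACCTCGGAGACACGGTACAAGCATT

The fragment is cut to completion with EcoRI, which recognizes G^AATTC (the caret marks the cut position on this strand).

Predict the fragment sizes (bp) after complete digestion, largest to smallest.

EcoRI sites (GAATTC) start at positions 112, 125, 143.
EcoRI cuts after the first base of each site, so after positions 112, 125, 143.
Linear molecule, 3 cuts → 4 fragments:
  1–112 → 112 bp
  113–125 → 13 bp
  126–143 → 18 bp
  144–176 → 33 bp
Sorted largest to smallest: 112, 33, 18, 13 bp.

112, 33, 18, 13 bp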